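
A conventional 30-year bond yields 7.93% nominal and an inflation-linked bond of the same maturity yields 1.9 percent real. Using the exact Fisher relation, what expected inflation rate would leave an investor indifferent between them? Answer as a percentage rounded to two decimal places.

(1 + π) = (1 + i)/(1 + r) = 1.07930 / 1.01900 = 1.059176
Break-even inflation = 1.059176 − 1 → 5.92%.

5.92%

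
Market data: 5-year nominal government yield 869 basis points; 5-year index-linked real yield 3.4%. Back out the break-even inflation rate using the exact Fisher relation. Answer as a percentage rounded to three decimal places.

(1 + π) = (1 + i)/(1 + r) = 1.08690 / 1.03400 = 1.051161
Break-even inflation = 1.051161 − 1 → 5.116%.

5.116%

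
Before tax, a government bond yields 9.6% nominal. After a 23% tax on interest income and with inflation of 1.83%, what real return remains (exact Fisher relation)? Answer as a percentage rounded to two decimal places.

After-tax nominal return = 9.6% × (1 − 0.23) = 7.3920%.
1 + r = 1.07392 / 1.01830 = 1.054620
After-tax real rate = 1.054620 − 1 → 5.46%.

5.46%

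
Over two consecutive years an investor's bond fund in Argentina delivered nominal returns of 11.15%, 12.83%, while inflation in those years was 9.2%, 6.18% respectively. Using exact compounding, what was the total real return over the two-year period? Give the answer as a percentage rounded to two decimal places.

8.16%

Compound the nominal returns: 1.1115 × 1.1283 = 1.254105.
Compound inflation: 1.0920 × 1.0618 = 1.159486.
Deflate: 1.254105 / 1.159486 = 1.081605.
Total real return = 1.081605 − 1 → 8.16%.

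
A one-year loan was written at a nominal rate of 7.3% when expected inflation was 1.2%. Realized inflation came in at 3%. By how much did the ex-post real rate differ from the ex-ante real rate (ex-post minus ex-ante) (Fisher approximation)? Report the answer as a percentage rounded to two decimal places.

Ex-ante: 7.3% − 1.2% = 6.100%
Ex-post: 7.3% − 3% = 4.300%
Difference (ex-post − ex-ante) = -1.8000% → -1.80%.

-1.80%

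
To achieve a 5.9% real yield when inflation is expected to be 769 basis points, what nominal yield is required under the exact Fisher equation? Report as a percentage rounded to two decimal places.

14.04%

(1 + i) = (1 + r)(1 + π) = 1.05900 × 1.07690 = 1.1404371
i = 1.1404371 − 1, so the required nominal rate is 14.04%.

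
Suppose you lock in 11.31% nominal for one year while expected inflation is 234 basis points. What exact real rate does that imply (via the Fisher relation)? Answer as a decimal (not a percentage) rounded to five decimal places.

0.08765

1 + r = 1.11310 / 1.02340 = 1.087649
r = 1.087649 − 1 = 8.7649%, i.e. 0.08765.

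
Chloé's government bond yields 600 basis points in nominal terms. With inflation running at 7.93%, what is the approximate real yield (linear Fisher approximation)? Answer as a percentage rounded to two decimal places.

-1.93%

r ≈ i − π = 6% − 7.93% = -1.93%.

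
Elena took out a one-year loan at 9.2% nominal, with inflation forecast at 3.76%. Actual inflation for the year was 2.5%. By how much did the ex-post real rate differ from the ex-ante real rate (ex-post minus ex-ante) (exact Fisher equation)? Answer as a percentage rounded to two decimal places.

Ex-ante: (1 + 0.0920)/(1 + 0.0376) − 1 = 5.2429%
Ex-post: (1 + 0.0920)/(1 + 0.0250) − 1 = 6.5366%
Difference (ex-post − ex-ante) = 1.2937% → 1.29%.

1.29%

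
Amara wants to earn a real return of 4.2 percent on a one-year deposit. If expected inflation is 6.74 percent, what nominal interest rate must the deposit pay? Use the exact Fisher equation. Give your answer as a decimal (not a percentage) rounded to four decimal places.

(1 + i) = (1 + r)(1 + π) = 1.04200 × 1.06740 = 1.1122308
i = 1.1122308 − 1, so the required nominal rate is 0.1122.

0.1122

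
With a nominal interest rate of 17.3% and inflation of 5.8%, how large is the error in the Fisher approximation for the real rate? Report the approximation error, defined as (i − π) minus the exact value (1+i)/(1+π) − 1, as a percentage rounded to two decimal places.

Approximate: r ≈ 17.300% − 5.800% = 11.5000%
Exact: (1 + 0.1730)/(1 + 0.0580) − 1 = 10.8696%
Error = 11.5000% − 10.8696% = 0.6304% → 0.63%.

0.63%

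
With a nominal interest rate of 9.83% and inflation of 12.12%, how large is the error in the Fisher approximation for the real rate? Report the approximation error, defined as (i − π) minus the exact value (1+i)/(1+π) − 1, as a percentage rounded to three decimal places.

Approximate: r ≈ 9.830% − 12.120% = -2.2900%
Exact: (1 + 0.0983)/(1 + 0.1212) − 1 = -2.04245%
Error = -2.2900% − (-2.04245%) = -0.24755% → -0.248%.

-0.248%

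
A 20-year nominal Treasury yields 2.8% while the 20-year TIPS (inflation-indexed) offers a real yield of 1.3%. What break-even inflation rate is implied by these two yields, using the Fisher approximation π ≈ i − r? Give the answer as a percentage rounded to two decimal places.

1.50%

π ≈ i − r = 2.8% − 1.3% → 1.50%.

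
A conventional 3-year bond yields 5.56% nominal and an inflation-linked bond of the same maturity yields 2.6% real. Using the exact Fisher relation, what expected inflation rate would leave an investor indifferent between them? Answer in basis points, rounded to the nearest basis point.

(1 + π) = (1 + i)/(1 + r) = 1.05560 / 1.02600 = 1.0288499
Break-even inflation = 1.0288499 − 1 → 288 basis points.

288 basis points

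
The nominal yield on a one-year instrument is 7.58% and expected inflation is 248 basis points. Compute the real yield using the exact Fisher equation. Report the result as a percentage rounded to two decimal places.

By the Fisher equation, 1 + r = (1 + i)/(1 + π).
1 + r = 1.07580 / 1.02480 = 1.049766
r = 1.049766 − 1 = 4.9766%, i.e. 4.98%.

4.98%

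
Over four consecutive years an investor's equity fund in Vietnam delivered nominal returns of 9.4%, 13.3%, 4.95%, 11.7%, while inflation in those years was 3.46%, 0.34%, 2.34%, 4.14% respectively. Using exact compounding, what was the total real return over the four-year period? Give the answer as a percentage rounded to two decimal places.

31.33%

Nominal growth factor = 1.0940 × 1.1330 × 1.0495 × 1.1170 = 1.453058
Price-level growth factor = 1.0346 × 1.0034 × 1.0234 × 1.0414 = 1.106393
Real growth factor = 1.453058 / 1.106393 = 1.313328
Total real return = 1.313328 − 1 → 31.33%.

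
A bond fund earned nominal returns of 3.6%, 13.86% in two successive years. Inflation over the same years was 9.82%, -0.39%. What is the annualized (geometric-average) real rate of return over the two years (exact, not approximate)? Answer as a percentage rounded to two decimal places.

3.84%

Compound the nominal returns: 1.0360 × 1.1386 = 1.17958960.
Compound inflation: 1.0982 × 0.9961 = 1.09391702.
Deflate: 1.17958960 / 1.09391702 = 1.07831726.
Annualized real rate = 1.07831726^(1/2) − 1 = 3.8421% → 3.84%.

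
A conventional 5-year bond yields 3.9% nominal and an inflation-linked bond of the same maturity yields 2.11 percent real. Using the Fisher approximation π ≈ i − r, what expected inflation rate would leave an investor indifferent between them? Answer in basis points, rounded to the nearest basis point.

179 basis points

π ≈ i − r = 3.9% − 2.11% → 179 basis points.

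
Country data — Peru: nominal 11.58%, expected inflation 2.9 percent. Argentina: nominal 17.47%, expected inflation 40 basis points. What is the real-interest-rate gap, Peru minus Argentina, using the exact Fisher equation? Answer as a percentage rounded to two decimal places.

-8.57%

Peru: (1 + 0.1158)/(1 + 0.0290) − 1 = 8.4354%
Argentina: (1 + 0.1747)/(1 + 0.0040) − 1 = 17.0020%
Differential = 8.4354% − 17.0020% = -8.5666% → -8.57%.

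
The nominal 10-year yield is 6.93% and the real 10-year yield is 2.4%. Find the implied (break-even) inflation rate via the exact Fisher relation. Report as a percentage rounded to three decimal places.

4.424%

(1 + π) = (1 + i)/(1 + r) = 1.06930 / 1.02400 = 1.044238
Break-even inflation = 1.044238 − 1 → 4.424%.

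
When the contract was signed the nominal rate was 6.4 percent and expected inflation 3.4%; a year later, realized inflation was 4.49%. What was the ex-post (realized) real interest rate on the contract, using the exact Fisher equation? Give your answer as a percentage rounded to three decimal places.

Ex-post: (1 + 0.0640)/(1 + 0.0449) − 1 = 1.8279%
So the realized real rate is 1.828%.

1.828%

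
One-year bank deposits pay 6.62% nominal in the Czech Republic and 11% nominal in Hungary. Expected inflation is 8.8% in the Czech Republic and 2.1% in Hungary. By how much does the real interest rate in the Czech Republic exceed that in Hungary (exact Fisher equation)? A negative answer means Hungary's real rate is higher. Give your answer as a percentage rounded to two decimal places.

The Czech Republic: (1 + 0.0662)/(1 + 0.0880) − 1 = -2.0037%
Hungary: (1 + 0.1100)/(1 + 0.0210) − 1 = 8.7169%
Differential = -2.0037% − 8.7169% = -10.7206% → -10.72%.

-10.72%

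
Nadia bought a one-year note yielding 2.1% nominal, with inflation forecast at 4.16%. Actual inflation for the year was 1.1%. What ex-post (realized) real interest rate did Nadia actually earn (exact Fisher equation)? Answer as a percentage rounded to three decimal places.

Ex-post: (1 + 0.0210)/(1 + 0.0110) − 1 = 0.9891%
So the realized real rate is 0.989%.

0.989%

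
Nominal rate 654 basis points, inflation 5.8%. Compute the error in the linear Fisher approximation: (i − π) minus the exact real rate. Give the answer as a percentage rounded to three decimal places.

0.041%

Approximate: r ≈ 6.540% − 5.800% = 0.7400%
Exact: (1 + 0.0654)/(1 + 0.0580) − 1 = 0.6994%
Error = 0.7400% − 0.6994% = 0.0406% → 0.041%.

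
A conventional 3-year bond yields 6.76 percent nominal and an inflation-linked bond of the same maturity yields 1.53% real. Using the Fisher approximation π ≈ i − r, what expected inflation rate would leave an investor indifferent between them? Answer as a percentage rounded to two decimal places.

π ≈ i − r = 6.76% − 1.53% → 5.23%.

5.23%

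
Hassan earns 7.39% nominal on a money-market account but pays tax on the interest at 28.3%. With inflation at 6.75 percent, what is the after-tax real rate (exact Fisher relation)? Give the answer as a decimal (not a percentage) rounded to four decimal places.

-0.0136

After-tax nominal return = 7.39% × (1 − 0.283) = 5.29863%.
1 + r = 1.0529863 / 1.06750 = 0.986404
After-tax real rate = 0.986404 − 1 → -0.0136.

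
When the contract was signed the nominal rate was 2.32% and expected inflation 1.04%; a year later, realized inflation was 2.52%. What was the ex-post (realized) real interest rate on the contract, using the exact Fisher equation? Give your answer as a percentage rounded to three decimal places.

Ex-post: (1 + 0.0232)/(1 + 0.0252) − 1 = -0.1951%
So the realized real rate is -0.195%.

-0.195%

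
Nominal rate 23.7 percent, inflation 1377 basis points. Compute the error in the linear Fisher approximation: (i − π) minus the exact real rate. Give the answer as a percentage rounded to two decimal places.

Approximate: r ≈ 23.700% − 13.770% = 9.9300%
Exact: (1 + 0.2370)/(1 + 0.1377) − 1 = 8.7281%
Error = 9.9300% − 8.7281% = 1.2019% → 1.20%.

1.20%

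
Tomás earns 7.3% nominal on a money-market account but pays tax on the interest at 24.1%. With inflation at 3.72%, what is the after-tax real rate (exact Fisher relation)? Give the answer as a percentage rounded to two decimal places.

After-tax nominal return = 7.3% × (1 − 0.241) = 5.5407%.
1 + r = 1.055407 / 1.03720 = 1.017554
After-tax real rate = 1.017554 − 1 → 1.76%.

1.76%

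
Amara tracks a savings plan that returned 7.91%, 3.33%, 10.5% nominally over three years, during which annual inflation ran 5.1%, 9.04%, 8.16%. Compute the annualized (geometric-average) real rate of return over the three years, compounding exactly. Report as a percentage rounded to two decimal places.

Compound the nominal returns: 1.0791 × 1.0333 × 1.1050 = 1.23211260.
Compound inflation: 1.0510 × 1.0904 × 1.0816 = 1.23952485.
Deflate: 1.23211260 / 1.23952485 = 0.99402009.
Annualized real rate = 0.99402009^(1/3) − 1 = -0.1997% → -0.20%.

-0.20%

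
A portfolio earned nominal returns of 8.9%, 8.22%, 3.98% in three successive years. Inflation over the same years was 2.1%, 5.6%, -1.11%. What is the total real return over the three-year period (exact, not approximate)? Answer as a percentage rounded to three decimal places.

14.933%

Compound the nominal returns: 1.0890 × 1.0822 × 1.0398 = 1.225421.
Compound inflation: 1.0210 × 1.0560 × 0.9889 = 1.066208.
Deflate: 1.225421 / 1.066208 = 1.149326.
Total real return = 1.149326 − 1 → 14.933%.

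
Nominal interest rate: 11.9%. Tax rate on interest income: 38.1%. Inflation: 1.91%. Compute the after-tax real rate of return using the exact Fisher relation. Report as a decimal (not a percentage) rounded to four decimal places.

0.0535

After-tax nominal return = 11.9% × (1 − 0.381) = 7.3661%.
1 + r = 1.073661 / 1.01910 = 1.053538
After-tax real rate = 1.053538 − 1 → 0.0535.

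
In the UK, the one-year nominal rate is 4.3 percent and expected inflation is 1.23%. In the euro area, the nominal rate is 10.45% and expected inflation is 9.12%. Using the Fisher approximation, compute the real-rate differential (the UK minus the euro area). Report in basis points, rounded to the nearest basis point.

174 basis points

The UK: 4.3% − 1.23% = 3.070%
The euro area: 10.45% − 9.12% = 1.330%
Differential = 1.740% → 174 basis points.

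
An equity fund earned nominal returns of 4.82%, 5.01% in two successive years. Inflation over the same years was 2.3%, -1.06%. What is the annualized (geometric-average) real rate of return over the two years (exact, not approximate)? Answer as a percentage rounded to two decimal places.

4.28%

Nominal growth factor = 1.0482 × 1.0501 = 1.10071482
Price-level growth factor = 1.0230 × 0.9894 = 1.01215620
Real growth factor = 1.10071482 / 1.01215620 = 1.08749501
Annualized real rate = 1.08749501^(1/2) − 1 = 4.2830% → 4.28%.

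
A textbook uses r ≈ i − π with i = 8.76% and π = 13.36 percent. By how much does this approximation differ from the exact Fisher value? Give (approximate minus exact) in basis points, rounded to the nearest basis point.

Approximate: r ≈ 8.760% − 13.360% = -4.6000%
Exact: (1 + 0.0876)/(1 + 0.1336) − 1 = -4.0579%
Error = -4.6000% − (-4.0579%) = -0.5421% → -54 basis points.

-54 basis points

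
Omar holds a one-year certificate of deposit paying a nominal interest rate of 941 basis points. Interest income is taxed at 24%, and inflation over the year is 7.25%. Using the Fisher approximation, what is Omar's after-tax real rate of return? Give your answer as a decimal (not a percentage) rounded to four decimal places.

-0.0010

After-tax nominal return = 9.41% × (1 − 0.24) = 7.1516%.
r ≈ 7.1516% − 7.25% → -0.0010.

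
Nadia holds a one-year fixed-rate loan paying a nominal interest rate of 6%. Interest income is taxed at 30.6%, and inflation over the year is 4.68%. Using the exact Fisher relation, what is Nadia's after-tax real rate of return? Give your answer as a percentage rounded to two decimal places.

-0.49%

After-tax nominal return = 6% × (1 − 0.306) = 4.1640%.
1 + r = 1.04164 / 1.04680 = 0.995071
After-tax real rate = 0.995071 − 1 → -0.49%.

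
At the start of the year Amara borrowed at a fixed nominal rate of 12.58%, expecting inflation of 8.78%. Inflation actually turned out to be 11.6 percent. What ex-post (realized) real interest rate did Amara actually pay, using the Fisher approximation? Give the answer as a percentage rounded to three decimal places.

0.980%

Ex-post: 12.58% − 11.6% = 0.980%
So the realized real rate is 0.980%.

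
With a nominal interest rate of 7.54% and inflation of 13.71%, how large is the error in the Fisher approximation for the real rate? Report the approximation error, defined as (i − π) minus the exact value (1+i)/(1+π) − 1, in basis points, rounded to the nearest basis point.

-74 basis points

Approximate: r ≈ 7.540% − 13.710% = -6.1700%
Exact: (1 + 0.0754)/(1 + 0.1371) − 1 = -5.4261%
Error = -6.1700% − (-5.4261%) = -0.7439% → -74 basis points.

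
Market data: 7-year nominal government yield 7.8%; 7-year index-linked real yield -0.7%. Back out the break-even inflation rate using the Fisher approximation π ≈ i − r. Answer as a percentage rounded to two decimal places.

8.50%

π ≈ i − r = 7.8% − (-0.7%) → 8.50%.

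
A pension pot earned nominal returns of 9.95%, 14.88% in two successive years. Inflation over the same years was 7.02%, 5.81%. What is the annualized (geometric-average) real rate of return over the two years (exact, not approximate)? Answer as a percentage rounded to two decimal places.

5.61%

Compound the nominal returns: 1.0995 × 1.1488 = 1.26310560.
Compound inflation: 1.0702 × 1.0581 = 1.13237862.
Deflate: 1.26310560 / 1.13237862 = 1.11544459.
Annualized real rate = 1.11544459^(1/2) − 1 = 5.6146% → 5.61%.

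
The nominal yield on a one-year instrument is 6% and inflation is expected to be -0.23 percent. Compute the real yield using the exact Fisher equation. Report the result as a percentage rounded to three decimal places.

6.244%

1 + r = 1.06000 / 0.99770 = 1.062444
r = 1.062444 − 1 = 6.2444%, i.e. 6.244%.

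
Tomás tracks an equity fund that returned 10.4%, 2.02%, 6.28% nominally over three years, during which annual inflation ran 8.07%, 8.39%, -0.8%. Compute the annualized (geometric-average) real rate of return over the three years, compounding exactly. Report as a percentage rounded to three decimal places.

Nominal growth factor = 1.1040 × 1.0202 × 1.0628 = 1.19703249
Price-level growth factor = 1.0807 × 1.0839 × 0.9920 = 1.16199976
Real growth factor = 1.19703249 / 1.16199976 = 1.03014865
Annualized real rate = 1.03014865^(1/3) − 1 = 0.9950% → 0.995%.

0.995%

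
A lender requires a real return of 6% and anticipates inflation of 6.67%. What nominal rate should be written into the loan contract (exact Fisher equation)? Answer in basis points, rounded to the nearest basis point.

(1 + i) = (1 + r)(1 + π) = 1.06000 × 1.06670 = 1.130702
i = 1.130702 − 1, so the required nominal rate is 1307 basis points.

1307 basis points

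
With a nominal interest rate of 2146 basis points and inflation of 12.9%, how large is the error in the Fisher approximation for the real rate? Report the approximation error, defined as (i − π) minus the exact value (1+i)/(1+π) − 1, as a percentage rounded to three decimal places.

0.978%

Approximate: r ≈ 21.460% − 12.900% = 8.5600%
Exact: (1 + 0.2146)/(1 + 0.1290) − 1 = 7.5819%
Error = 8.5600% − 7.5819% = 0.9781% → 0.978%.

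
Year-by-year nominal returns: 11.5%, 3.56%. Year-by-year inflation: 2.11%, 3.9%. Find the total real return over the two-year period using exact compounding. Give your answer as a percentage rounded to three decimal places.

8.839%

Nominal growth factor = 1.1150 × 1.0356 = 1.154694
Price-level growth factor = 1.0211 × 1.0390 = 1.060923
Real growth factor = 1.154694 / 1.060923 = 1.088386
Total real return = 1.088386 − 1 → 8.839%.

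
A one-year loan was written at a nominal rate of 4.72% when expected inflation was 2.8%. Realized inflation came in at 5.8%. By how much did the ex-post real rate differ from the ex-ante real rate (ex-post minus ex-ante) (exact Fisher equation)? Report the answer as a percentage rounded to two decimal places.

Ex-ante: (1 + 0.0472)/(1 + 0.0280) − 1 = 1.8677%
Ex-post: (1 + 0.0472)/(1 + 0.0580) − 1 = -1.0208%
Difference (ex-post − ex-ante) = -2.8885% → -2.89%.

-2.89%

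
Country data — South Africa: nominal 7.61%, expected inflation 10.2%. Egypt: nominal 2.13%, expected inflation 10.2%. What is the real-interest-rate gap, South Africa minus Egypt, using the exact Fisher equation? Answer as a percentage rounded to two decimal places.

South Africa: (1 + 0.0761)/(1 + 0.1020) − 1 = -2.3503%
Egypt: (1 + 0.0213)/(1 + 0.1020) − 1 = -7.3230%
Differential = -2.3503% − (-7.3230%) = 4.9728% → 4.97%.

4.97%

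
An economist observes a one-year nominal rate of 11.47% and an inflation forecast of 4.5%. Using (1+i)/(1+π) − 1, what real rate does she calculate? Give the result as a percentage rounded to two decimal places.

By the Fisher identity, 1 + r = (1 + i)/(1 + π).
1 + r = 1.11470 / 1.04500 = 1.066699
r = 1.066699 − 1 = 6.6699%, i.e. 6.67%.

6.67%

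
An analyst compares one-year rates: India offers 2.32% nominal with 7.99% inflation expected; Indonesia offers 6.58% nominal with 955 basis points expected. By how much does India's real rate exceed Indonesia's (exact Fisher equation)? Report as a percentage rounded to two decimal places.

-2.54%

India: (1 + 0.0232)/(1 + 0.0799) − 1 = -5.2505%
Indonesia: (1 + 0.0658)/(1 + 0.0955) − 1 = -2.7111%
Differential = -5.2505% − (-2.7111%) = -2.5394% → -2.54%.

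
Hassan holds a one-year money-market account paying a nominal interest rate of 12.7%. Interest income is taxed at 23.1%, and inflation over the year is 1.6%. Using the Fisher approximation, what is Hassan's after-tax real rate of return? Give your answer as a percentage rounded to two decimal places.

After-tax nominal return = 12.7% × (1 − 0.231) = 9.7663%.
r ≈ 9.7663% − 1.6% → 8.17%.

8.17%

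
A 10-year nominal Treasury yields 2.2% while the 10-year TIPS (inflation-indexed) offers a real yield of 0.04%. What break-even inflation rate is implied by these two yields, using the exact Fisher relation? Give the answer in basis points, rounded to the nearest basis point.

216 basis points

(1 + π) = (1 + i)/(1 + r) = 1.02200 / 1.00040 = 1.021591
Break-even inflation = 1.021591 − 1 → 216 basis points.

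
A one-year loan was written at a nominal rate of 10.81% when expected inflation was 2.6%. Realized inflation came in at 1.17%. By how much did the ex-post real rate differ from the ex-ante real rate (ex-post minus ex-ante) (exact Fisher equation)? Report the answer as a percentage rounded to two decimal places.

1.53%

Ex-ante: (1 + 0.1081)/(1 + 0.0260) − 1 = 8.0019%
Ex-post: (1 + 0.1081)/(1 + 0.0117) − 1 = 9.5285%
Difference (ex-post − ex-ante) = 1.5266% → 1.53%.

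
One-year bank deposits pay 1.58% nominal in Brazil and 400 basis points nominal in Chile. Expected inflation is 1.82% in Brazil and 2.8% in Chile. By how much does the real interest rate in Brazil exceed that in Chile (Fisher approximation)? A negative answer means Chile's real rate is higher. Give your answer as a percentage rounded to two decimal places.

Brazil: 1.58% − 1.82% = -0.240%
Chile: 4% − 2.8% = 1.200%
Differential = -1.440% → -1.44%.

-1.44%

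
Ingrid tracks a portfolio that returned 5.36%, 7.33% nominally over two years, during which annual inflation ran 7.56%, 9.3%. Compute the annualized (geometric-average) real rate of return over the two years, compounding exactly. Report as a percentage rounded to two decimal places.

Nominal growth factor = 1.0536 × 1.0733 = 1.13082888
Price-level growth factor = 1.0756 × 1.0930 = 1.17563080
Real growth factor = 1.13082888 / 1.17563080 = 0.96189117
Annualized real rate = 0.96189117^(1/2) − 1 = -1.9239% → -1.92%.

-1.92%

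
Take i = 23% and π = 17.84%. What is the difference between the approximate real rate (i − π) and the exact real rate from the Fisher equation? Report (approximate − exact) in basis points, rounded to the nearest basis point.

Approximate: r ≈ 23.000% − 17.840% = 5.1600%
Exact: (1 + 0.2300)/(1 + 0.1784) − 1 = 4.3788%
Error = 5.1600% − 4.3788% = 0.7812% → 78 basis points.

78 basis points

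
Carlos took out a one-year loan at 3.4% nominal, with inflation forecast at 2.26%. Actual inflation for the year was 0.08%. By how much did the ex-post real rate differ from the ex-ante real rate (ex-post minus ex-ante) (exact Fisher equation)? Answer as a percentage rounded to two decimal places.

Ex-ante: (1 + 0.0340)/(1 + 0.0226) − 1 = 1.1148%
Ex-post: (1 + 0.0340)/(1 + 0.0008) − 1 = 3.3173%
Difference (ex-post − ex-ante) = 2.2025% → 2.20%.

2.20%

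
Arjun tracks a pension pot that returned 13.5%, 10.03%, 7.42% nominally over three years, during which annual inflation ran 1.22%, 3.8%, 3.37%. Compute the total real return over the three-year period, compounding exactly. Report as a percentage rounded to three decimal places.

Compound the nominal returns: 1.1350 × 1.1003 × 1.0742 = 1.341504.
Compound inflation: 1.0122 × 1.0380 × 1.0337 = 1.086071.
Deflate: 1.341504 / 1.086071 = 1.235190.
Total real return = 1.235190 − 1 → 23.519%.

23.519%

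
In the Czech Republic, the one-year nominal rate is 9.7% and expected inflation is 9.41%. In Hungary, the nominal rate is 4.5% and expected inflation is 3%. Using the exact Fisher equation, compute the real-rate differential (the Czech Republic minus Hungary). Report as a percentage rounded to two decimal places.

The Czech Republic: (1 + 0.0970)/(1 + 0.0941) − 1 = 0.2651%
Hungary: (1 + 0.0450)/(1 + 0.0300) − 1 = 1.4563%
Differential = 0.2651% − 1.4563% = -1.1913% → -1.19%.

-1.19%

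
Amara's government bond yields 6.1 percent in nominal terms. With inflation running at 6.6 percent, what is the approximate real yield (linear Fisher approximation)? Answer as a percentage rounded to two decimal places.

-0.50%

r ≈ i − π = 6.1% − 6.6% = -0.50%.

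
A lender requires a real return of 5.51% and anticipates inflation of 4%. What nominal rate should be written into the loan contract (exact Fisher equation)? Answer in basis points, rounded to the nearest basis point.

973 basis points

(1 + i) = (1 + r)(1 + π) = 1.05510 × 1.04000 = 1.097304
i = 1.097304 − 1, so the required nominal rate is 973 basis points.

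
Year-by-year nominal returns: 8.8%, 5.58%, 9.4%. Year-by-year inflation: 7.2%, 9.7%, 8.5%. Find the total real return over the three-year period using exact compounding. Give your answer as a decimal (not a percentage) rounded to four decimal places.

-0.0151

Compound the nominal returns: 1.0880 × 1.0558 × 1.0940 = 1.256689.
Compound inflation: 1.0720 × 1.0970 × 1.0850 = 1.275943.
Deflate: 1.256689 / 1.275943 = 0.984910.
Total real return = 0.984910 − 1 → -0.0151.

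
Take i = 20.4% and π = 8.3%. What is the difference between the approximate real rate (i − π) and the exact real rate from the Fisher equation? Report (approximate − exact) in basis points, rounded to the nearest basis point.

Approximate: r ≈ 20.400% − 8.300% = 12.1000%
Exact: (1 + 0.2040)/(1 + 0.0830) − 1 = 11.1727%
Error = 12.1000% − 11.1727% = 0.9273% → 93 basis points.

93 basis points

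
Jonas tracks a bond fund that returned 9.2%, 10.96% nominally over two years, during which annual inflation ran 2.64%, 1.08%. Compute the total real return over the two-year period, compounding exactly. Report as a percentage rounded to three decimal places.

16.790%

Nominal growth factor = 1.0920 × 1.1096 = 1.211683
Price-level growth factor = 1.0264 × 1.0108 = 1.037485
Real growth factor = 1.211683 / 1.037485 = 1.167904
Total real return = 1.167904 − 1 → 16.790%.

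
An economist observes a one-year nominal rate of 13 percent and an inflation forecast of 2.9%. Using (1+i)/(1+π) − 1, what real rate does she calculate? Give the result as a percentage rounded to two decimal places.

9.82%

1 + r = 1.13000 / 1.02900 = 1.098154
r = 1.098154 − 1 = 9.8154%, i.e. 9.82%.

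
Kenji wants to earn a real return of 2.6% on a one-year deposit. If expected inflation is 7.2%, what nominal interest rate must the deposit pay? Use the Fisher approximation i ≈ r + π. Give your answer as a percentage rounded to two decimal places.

9.80%

i ≈ r + π = 2.6% + 7.2% = 9.80%.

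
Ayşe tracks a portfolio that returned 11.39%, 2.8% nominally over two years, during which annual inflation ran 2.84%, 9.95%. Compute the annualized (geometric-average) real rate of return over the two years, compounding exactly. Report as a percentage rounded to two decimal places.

Nominal growth factor = 1.1139 × 1.0280 = 1.14508920
Price-level growth factor = 1.0284 × 1.0995 = 1.13072580
Real growth factor = 1.14508920 / 1.13072580 = 1.01270281
Annualized real rate = 1.01270281^(1/2) − 1 = 0.6331% → 0.63%.

0.63%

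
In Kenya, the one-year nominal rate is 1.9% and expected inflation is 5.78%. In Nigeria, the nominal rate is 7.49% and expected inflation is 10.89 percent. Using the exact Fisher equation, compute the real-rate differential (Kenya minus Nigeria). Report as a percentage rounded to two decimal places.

-0.60%

Kenya: (1 + 0.0190)/(1 + 0.0578) − 1 = -3.6680%
Nigeria: (1 + 0.0749)/(1 + 0.1089) − 1 = -3.0661%
Differential = -3.6680% − (-3.0661%) = -0.6019% → -0.60%.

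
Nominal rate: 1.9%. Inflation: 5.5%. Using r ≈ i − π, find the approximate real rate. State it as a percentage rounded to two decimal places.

-3.60%

r ≈ i − π = 1.9% − 5.5% = -3.60%.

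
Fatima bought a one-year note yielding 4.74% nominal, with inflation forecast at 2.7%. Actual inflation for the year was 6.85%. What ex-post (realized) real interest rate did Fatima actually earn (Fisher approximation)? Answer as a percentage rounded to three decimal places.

Ex-post: 4.74% − 6.85% = -2.110%
So the realized real rate is -2.110%.

-2.110%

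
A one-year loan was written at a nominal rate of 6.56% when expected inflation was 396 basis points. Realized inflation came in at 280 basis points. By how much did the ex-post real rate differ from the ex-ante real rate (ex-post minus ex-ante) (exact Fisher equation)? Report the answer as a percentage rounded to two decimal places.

1.16%

Ex-ante: (1 + 0.0656)/(1 + 0.0396) − 1 = 2.5010%
Ex-post: (1 + 0.0656)/(1 + 0.0280) − 1 = 3.6576%
Difference (ex-post − ex-ante) = 1.1566% → 1.16%.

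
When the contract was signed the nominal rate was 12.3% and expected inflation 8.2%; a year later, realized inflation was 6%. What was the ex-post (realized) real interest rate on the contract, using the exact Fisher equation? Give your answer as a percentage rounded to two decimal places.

Ex-post: (1 + 0.1230)/(1 + 0.0600) − 1 = 5.9434%
So the realized real rate is 5.94%.

5.94%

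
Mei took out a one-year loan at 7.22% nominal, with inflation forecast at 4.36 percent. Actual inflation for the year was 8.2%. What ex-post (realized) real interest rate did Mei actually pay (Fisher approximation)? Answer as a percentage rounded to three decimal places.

Ex-post: 7.22% − 8.2% = -0.980%
So the realized real rate is -0.980%.

-0.980%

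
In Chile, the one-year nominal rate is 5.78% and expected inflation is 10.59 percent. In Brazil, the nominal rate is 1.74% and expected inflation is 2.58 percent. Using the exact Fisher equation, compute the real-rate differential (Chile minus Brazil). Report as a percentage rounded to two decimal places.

Chile: (1 + 0.0578)/(1 + 0.1059) − 1 = -4.3494%
Brazil: (1 + 0.0174)/(1 + 0.0258) − 1 = -0.8189%
Differential = -4.3494% − (-0.8189%) = -3.5305% → -3.53%.

-3.53%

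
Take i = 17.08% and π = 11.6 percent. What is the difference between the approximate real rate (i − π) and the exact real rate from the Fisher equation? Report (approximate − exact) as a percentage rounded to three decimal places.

Approximate: r ≈ 17.080% − 11.600% = 5.4800%
Exact: (1 + 0.1708)/(1 + 0.1160) − 1 = 4.9104%
Error = 5.4800% − 4.9104% = 0.5696% → 0.570%.

0.570%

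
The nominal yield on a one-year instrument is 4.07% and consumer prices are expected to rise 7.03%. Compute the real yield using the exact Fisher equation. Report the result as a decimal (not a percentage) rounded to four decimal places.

1 + r = 1.04070 / 1.07030 = 0.972344
r = 0.972344 − 1 = -2.7656%, i.e. -0.0277.

-0.0277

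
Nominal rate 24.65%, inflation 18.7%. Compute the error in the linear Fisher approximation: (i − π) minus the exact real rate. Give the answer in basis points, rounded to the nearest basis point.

94 basis points

Approximate: r ≈ 24.650% − 18.700% = 5.9500%
Exact: (1 + 0.2465)/(1 + 0.1870) − 1 = 5.0126%
Error = 5.9500% − 5.0126% = 0.9374% → 94 basis points.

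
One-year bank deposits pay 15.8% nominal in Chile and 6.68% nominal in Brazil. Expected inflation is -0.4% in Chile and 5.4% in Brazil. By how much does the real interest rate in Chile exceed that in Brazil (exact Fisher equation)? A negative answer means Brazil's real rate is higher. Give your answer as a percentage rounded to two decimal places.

15.05%

Chile: (1 + 0.1580)/(1 − 0.0040) − 1 = 16.2651%
Brazil: (1 + 0.0668)/(1 + 0.0540) − 1 = 1.2144%
Differential = 16.2651% − 1.2144% = 15.0506% → 15.05%.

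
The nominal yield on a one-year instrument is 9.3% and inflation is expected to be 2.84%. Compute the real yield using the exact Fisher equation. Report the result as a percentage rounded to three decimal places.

1 + r = 1.09300 / 1.02840 = 1.062816
r = 1.062816 − 1 = 6.2816%, i.e. 6.282%.

6.282%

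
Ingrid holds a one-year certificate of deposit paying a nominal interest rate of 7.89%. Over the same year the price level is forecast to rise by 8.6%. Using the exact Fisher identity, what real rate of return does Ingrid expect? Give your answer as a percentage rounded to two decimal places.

-0.65%

By the Fisher identity, 1 + r = (1 + i)/(1 + π).
1 + r = 1.07890 / 1.08600 = 0.993462
r = 0.993462 − 1 = -0.6538%, i.e. -0.65%.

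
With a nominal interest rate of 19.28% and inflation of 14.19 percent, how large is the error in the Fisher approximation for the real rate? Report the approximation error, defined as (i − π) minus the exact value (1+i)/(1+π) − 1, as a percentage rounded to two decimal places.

0.63%

Approximate: r ≈ 19.280% − 14.190% = 5.0900%
Exact: (1 + 0.1928)/(1 + 0.1419) − 1 = 4.4575%
Error = 5.0900% − 4.4575% = 0.6325% → 0.63%.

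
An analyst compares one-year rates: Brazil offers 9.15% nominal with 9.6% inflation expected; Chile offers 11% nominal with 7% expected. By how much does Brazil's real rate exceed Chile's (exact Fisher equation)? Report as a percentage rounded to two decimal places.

-4.15%

Brazil: (1 + 0.0915)/(1 + 0.0960) − 1 = -0.4106%
Chile: (1 + 0.1100)/(1 + 0.0700) − 1 = 3.7383%
Differential = -0.4106% − 3.7383% = -4.1489% → -4.15%.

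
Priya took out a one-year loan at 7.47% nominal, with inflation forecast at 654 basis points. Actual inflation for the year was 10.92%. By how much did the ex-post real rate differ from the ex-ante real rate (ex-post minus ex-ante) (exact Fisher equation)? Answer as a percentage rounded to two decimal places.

-3.98%

Ex-ante: (1 + 0.0747)/(1 + 0.0654) − 1 = 0.8729%
Ex-post: (1 + 0.0747)/(1 + 0.1092) − 1 = -3.1103%
Difference (ex-post − ex-ante) = -3.9833% → -3.98%.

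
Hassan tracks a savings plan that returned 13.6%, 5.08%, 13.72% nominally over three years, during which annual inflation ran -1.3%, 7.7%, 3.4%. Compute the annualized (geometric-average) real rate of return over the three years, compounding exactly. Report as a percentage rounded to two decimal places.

7.29%

Compound the nominal returns: 1.1360 × 1.0508 × 1.1372 = 1.35748565.
Compound inflation: 0.9870 × 1.0770 × 1.0340 = 1.09914097.
Deflate: 1.35748565 / 1.09914097 = 1.23504236.
Annualized real rate = 1.23504236^(1/3) − 1 = 7.2903% → 7.29%.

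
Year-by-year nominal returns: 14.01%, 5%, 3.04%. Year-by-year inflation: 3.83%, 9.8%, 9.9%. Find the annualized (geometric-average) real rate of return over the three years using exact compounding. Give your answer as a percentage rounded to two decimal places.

-0.52%

Compound the nominal returns: 1.1401 × 1.0500 × 1.0304 = 1.23349699.
Compound inflation: 1.0383 × 1.0980 × 1.0990 = 1.25291869.
Deflate: 1.23349699 / 1.25291869 = 0.98449884.
Annualized real rate = 0.98449884^(1/3) − 1 = -0.5194% → -0.52%.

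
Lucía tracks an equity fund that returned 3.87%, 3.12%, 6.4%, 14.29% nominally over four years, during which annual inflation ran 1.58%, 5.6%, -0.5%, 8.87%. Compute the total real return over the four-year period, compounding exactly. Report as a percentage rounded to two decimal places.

Compound the nominal returns: 1.0387 × 1.0312 × 1.0640 × 1.1429 = 1.302515.
Compound inflation: 1.0158 × 1.0560 × 0.9950 × 1.0887 = 1.161993.
Deflate: 1.302515 / 1.161993 = 1.120933.
Total real return = 1.120933 − 1 → 12.09%.

12.09%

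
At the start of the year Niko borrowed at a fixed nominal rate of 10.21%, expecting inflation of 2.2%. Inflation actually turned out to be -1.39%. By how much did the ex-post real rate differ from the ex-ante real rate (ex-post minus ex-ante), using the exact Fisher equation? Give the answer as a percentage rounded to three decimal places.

3.926%

Ex-ante: (1 + 0.1021)/(1 + 0.0220) − 1 = 7.8376%
Ex-post: (1 + 0.1021)/(1 − 0.0139) − 1 = 11.7635%
Difference (ex-post − ex-ante) = 3.9259% → 3.926%.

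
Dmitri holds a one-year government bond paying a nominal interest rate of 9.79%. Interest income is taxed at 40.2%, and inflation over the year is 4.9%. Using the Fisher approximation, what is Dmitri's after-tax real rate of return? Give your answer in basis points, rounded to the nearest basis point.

95 basis points

After-tax nominal return = 9.79% × (1 − 0.402) = 5.85442%.
r ≈ 5.85442% − 4.9% → 95 basis points.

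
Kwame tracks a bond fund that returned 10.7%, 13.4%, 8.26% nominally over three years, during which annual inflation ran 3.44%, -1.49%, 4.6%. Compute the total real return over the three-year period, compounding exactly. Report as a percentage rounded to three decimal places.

Compound the nominal returns: 1.1070 × 1.1340 × 1.0826 = 1.359029.
Compound inflation: 1.0344 × 0.9851 × 1.0460 = 1.065861.
Deflate: 1.359029 / 1.065861 = 1.275053.
Total real return = 1.275053 − 1 → 27.505%.

27.505%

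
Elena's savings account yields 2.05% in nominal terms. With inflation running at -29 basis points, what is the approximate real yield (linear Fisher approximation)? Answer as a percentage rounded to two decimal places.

2.34%

r ≈ i − π = 2.05% − (-0.29%) = 2.34%.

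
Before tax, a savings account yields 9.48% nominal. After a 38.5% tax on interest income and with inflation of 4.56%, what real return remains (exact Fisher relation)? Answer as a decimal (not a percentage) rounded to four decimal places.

After-tax nominal return = 9.48% × (1 − 0.385) = 5.8302%.
1 + r = 1.058302 / 1.04560 = 1.012148
After-tax real rate = 1.012148 − 1 → 0.0121.

0.0121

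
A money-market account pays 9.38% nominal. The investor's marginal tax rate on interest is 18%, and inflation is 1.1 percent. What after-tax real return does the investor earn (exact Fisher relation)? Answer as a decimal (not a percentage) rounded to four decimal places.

After-tax nominal return = 9.38% × (1 − 0.18) = 7.6916%.
1 + r = 1.076916 / 1.01100 = 1.065199
After-tax real rate = 1.065199 − 1 → 0.0652.

0.0652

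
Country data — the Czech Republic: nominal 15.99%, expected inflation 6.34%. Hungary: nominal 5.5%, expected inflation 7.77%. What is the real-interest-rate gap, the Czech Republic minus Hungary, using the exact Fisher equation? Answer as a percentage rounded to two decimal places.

The Czech Republic: (1 + 0.1599)/(1 + 0.0634) − 1 = 9.0747%
Hungary: (1 + 0.0550)/(1 + 0.0777) − 1 = -2.1063%
Differential = 9.0747% − (-2.1063%) = 11.1810% → 11.18%.

11.18%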